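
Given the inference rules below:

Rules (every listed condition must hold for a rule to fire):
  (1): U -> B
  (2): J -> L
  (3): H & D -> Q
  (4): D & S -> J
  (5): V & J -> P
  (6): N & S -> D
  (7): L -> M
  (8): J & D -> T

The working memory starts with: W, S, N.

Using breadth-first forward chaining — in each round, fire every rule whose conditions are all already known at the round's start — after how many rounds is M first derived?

Round 1 fires (6), giving D.
Round 2 fires (4), giving J.
Round 3 fires (2), (8), giving L, T.
Round 4 fires (7), giving M.
M first appears in round 4.

4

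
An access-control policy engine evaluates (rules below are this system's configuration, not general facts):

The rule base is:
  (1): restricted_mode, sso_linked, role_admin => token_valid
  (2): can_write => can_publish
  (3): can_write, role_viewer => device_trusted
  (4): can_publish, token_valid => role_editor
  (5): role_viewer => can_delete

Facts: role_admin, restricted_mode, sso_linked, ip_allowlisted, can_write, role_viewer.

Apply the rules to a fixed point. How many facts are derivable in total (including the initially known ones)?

11

Round 1: (1) [restricted_mode, sso_linked, role_admin => token_valid]; (2) [can_write => can_publish]; (3) [can_write, role_viewer => device_trusted]; (5) [role_viewer => can_delete]. New: token_valid, can_publish, device_trusted, can_delete.
Round 2: (4) [can_publish, token_valid => role_editor]. New: role_editor.
Closure: {can_delete, can_publish, can_write, device_trusted, ip_allowlisted, restricted_mode, role_admin, role_editor, role_viewer, sso_linked, token_valid} — 11 facts.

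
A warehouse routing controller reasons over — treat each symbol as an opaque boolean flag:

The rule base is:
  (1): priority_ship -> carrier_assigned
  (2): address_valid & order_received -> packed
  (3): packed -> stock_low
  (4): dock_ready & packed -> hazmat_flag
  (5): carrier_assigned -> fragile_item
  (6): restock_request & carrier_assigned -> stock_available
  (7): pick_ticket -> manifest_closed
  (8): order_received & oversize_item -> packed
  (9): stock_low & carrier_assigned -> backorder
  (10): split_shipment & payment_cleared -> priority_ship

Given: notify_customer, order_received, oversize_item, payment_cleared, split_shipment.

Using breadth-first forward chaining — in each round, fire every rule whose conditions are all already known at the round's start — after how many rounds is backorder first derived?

3

Round 1: (8) [order_received & oversize_item -> packed]; (10) [split_shipment & payment_cleared -> priority_ship]. New: packed, priority_ship.
Round 2: (1) [priority_ship -> carrier_assigned]; (3) [packed -> stock_low]. New: carrier_assigned, stock_low.
Round 3: (5) [carrier_assigned -> fragile_item]; (9) [stock_low & carrier_assigned -> backorder]. New: fragile_item, backorder.
backorder first appears in round 3.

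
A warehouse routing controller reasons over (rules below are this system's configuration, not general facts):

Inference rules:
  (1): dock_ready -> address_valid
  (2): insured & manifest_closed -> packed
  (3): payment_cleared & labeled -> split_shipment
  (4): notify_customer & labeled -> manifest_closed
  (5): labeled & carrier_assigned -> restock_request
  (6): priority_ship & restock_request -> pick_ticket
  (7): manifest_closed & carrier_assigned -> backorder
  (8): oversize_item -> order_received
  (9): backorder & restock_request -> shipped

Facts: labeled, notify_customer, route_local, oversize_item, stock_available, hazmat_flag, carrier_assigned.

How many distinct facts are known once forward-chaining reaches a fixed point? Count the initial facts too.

Round 1 — (4), (5), (8), derive manifest_closed, restock_request, order_received.
Round 2 — (7), derive backorder.
Round 3 — (9), derive shipped.
Closure: {backorder, carrier_assigned, hazmat_flag, labeled, manifest_closed, notify_customer, order_received, oversize_item, restock_request, route_local, shipped, stock_available} — 12 facts.

12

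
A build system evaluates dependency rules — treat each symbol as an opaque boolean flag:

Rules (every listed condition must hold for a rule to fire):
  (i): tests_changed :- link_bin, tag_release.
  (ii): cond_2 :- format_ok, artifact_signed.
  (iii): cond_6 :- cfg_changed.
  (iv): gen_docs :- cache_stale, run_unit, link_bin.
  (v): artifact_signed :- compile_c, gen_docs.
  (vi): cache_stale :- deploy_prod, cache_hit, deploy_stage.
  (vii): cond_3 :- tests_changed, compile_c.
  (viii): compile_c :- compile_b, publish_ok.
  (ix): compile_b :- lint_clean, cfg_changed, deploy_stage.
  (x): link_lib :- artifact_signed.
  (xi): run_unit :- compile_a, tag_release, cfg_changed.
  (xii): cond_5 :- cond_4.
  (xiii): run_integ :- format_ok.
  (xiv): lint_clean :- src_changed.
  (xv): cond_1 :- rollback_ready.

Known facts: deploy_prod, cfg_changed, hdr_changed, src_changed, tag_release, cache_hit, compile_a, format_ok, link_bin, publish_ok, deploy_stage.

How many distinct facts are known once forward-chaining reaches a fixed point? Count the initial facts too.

Round 1: (i) [tests_changed :- link_bin, tag_release.]; (iii) [cond_6 :- cfg_changed.]; (vi) [cache_stale :- deploy_prod, cache_hit, deploy_stage.]; (xi) [run_unit :- compile_a, tag_release, cfg_changed.]; (xiii) [run_integ :- format_ok.]; (xiv) [lint_clean :- src_changed.]. New: tests_changed, cond_6, cache_stale, run_unit, run_integ, lint_clean.
Round 2: (iv) [gen_docs :- cache_stale, run_unit, link_bin.]; (ix) [compile_b :- lint_clean, cfg_changed, deploy_stage.]. New: gen_docs, compile_b.
Round 3: (viii) [compile_c :- compile_b, publish_ok.]. New: compile_c.
Round 4: (v) [artifact_signed :- compile_c, gen_docs.]; (vii) [cond_3 :- tests_changed, compile_c.]. New: artifact_signed, cond_3.
Round 5: (ii) [cond_2 :- format_ok, artifact_signed.]; (x) [link_lib :- artifact_signed.]. New: cond_2, link_lib.
Closure: {artifact_signed, cache_hit, cache_stale, cfg_changed, compile_a, compile_b, compile_c, cond_2, cond_3, cond_6, deploy_prod, deploy_stage, format_ok, gen_docs, hdr_changed, link_bin, link_lib, lint_clean, publish_ok, run_integ, run_unit, src_changed, tag_release, tests_changed} — 24 facts.

24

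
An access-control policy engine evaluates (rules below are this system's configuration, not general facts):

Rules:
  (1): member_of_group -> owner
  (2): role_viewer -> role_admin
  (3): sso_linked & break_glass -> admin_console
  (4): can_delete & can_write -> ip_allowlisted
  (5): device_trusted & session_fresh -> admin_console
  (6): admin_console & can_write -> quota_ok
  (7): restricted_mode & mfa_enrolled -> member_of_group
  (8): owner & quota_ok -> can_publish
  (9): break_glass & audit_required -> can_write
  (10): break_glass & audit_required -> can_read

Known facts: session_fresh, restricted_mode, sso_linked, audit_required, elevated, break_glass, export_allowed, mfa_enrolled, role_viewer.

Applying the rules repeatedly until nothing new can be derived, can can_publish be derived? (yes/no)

yes

Round 1 fires (2), (3), (7), (9), (10), giving role_admin, admin_console, member_of_group, can_write, can_read.
Round 2 fires (1), (6), giving owner, quota_ok.
Round 3 fires (8), giving can_publish.
can_publish appears in round 3, so it is derivable.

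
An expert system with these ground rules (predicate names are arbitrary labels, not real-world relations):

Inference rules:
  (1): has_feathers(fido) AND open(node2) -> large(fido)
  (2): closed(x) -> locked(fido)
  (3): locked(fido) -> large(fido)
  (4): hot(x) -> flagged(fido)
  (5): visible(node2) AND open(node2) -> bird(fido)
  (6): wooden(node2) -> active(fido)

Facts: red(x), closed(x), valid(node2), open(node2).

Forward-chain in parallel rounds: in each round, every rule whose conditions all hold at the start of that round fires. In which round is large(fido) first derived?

2

Round 1: (2) [closed(x) -> locked(fido)]. Adds locked(fido).
Round 2: (3) [locked(fido) -> large(fido)]. Adds large(fido).
large(fido) first appears in round 2.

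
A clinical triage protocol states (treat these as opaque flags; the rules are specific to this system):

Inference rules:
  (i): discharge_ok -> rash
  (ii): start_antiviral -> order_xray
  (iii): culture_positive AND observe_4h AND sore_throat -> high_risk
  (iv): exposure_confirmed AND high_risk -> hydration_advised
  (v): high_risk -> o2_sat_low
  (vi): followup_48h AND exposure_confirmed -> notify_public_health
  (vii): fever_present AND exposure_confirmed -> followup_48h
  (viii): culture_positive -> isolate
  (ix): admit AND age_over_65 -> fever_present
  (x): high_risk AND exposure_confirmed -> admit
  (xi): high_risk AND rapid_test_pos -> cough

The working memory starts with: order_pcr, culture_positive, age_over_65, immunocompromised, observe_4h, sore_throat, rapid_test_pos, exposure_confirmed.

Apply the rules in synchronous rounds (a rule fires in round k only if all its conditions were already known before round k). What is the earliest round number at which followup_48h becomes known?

4

[1] (iii) [culture_positive AND observe_4h AND sore_throat -> high_risk]; (viii) [culture_positive -> isolate]. ⇒ new: high_risk, isolate.
[2] (iv) [exposure_confirmed AND high_risk -> hydration_advised]; (v) [high_risk -> o2_sat_low]; (x) [high_risk AND exposure_confirmed -> admit]; (xi) [high_risk AND rapid_test_pos -> cough]. ⇒ new: hydration_advised, o2_sat_low, admit, cough.
[3] (ix) [admit AND age_over_65 -> fever_present]. ⇒ new: fever_present.
[4] (vii) [fever_present AND exposure_confirmed -> followup_48h]. ⇒ new: followup_48h.
followup_48h first appears in round 4.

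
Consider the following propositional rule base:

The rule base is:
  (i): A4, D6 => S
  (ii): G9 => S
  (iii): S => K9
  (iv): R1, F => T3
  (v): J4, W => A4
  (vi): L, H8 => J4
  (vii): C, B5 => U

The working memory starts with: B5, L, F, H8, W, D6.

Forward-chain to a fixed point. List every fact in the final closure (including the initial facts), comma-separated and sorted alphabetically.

A4, B5, D6, F, H8, J4, K9, L, S, W

[1] (vi) [L, H8 => J4]. ⇒ new: J4.
[2] (v) [J4, W => A4]. ⇒ new: A4.
[3] (i) [A4, D6 => S]. ⇒ new: S.
[4] (iii) [S => K9]. ⇒ new: K9.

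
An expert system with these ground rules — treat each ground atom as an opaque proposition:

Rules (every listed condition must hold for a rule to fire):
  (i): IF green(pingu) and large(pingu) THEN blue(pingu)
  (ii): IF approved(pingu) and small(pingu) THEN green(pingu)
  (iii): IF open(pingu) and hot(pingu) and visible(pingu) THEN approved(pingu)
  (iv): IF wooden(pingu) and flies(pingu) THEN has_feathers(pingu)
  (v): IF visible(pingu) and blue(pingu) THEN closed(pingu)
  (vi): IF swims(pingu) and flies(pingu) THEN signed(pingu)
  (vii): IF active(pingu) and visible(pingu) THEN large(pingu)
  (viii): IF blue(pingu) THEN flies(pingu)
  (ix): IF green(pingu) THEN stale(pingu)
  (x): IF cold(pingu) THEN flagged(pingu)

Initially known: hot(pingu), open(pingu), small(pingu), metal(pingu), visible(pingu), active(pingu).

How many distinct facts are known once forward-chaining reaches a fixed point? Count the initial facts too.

13

Round 1: (iii) [IF open(pingu) and hot(pingu) and visible(pingu) THEN approved(pingu)]; (vii) [IF active(pingu) and visible(pingu) THEN large(pingu)]. Adds approved(pingu), large(pingu).
Round 2: (ii) [IF approved(pingu) and small(pingu) THEN green(pingu)]. Adds green(pingu).
Round 3: (i) [IF green(pingu) and large(pingu) THEN blue(pingu)]; (ix) [IF green(pingu) THEN stale(pingu)]. Adds blue(pingu), stale(pingu).
Round 4: (v) [IF visible(pingu) and blue(pingu) THEN closed(pingu)]; (viii) [IF blue(pingu) THEN flies(pingu)]. Adds closed(pingu), flies(pingu).
Closure: {active(pingu), approved(pingu), blue(pingu), closed(pingu), flies(pingu), green(pingu), hot(pingu), large(pingu), metal(pingu), open(pingu), small(pingu), stale(pingu), visible(pingu)} — 13 facts.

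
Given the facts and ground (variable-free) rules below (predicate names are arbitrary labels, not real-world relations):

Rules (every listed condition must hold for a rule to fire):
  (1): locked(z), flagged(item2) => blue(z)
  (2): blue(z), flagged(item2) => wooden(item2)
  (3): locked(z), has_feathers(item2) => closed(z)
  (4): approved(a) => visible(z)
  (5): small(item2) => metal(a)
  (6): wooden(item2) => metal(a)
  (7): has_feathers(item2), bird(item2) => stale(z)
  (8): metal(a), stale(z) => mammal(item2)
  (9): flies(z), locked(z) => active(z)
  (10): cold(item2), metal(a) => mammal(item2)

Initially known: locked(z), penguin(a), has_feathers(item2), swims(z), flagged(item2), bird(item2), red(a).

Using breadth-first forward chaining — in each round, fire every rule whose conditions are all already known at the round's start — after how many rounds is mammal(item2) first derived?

4

Round 1 fires (1), (3), (7), giving blue(z), closed(z), stale(z).
Round 2 fires (2), giving wooden(item2).
Round 3 fires (6), giving metal(a).
Round 4 fires (8), giving mammal(item2).
mammal(item2) first appears in round 4.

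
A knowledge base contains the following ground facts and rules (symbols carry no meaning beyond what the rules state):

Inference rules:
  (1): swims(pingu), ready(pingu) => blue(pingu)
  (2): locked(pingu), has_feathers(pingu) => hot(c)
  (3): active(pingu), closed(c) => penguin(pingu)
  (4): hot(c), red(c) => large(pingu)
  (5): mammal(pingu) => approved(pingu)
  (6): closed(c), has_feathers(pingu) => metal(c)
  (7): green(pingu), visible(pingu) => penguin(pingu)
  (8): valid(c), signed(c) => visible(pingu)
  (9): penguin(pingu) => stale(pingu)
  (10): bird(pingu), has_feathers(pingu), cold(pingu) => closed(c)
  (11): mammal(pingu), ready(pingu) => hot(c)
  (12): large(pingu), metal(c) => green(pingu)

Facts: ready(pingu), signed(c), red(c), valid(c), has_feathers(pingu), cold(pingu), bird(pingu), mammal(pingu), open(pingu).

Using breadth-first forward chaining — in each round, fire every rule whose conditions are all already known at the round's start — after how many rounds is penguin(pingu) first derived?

4

Round 1: (5) [mammal(pingu) => approved(pingu)]; (8) [valid(c), signed(c) => visible(pingu)]; (10) [bird(pingu), has_feathers(pingu), cold(pingu) => closed(c)]; (11) [mammal(pingu), ready(pingu) => hot(c)]. Adds approved(pingu), visible(pingu), closed(c), hot(c).
Round 2: (4) [hot(c), red(c) => large(pingu)]; (6) [closed(c), has_feathers(pingu) => metal(c)]. Adds large(pingu), metal(c).
Round 3: (12) [large(pingu), metal(c) => green(pingu)]. Adds green(pingu).
Round 4: (7) [green(pingu), visible(pingu) => penguin(pingu)]. Adds penguin(pingu).
penguin(pingu) first appears in round 4.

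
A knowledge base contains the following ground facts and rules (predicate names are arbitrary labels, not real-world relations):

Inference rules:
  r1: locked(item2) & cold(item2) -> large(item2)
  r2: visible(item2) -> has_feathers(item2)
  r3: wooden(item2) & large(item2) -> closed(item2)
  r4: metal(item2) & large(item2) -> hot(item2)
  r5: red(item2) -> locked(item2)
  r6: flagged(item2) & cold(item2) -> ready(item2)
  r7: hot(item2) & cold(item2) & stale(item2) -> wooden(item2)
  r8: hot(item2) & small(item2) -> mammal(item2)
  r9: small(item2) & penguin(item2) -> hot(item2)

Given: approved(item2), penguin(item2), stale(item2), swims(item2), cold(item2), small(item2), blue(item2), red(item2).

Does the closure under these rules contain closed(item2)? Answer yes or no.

Round 1: r5 [red(item2) -> locked(item2)]; r9 [small(item2) & penguin(item2) -> hot(item2)]. New: locked(item2), hot(item2).
Round 2: r1 [locked(item2) & cold(item2) -> large(item2)]; r7 [hot(item2) & cold(item2) & stale(item2) -> wooden(item2)]; r8 [hot(item2) & small(item2) -> mammal(item2)]. New: large(item2), wooden(item2), mammal(item2).
Round 3: r3 [wooden(item2) & large(item2) -> closed(item2)]. New: closed(item2).
closed(item2) appears in round 3, so it is derivable.

yes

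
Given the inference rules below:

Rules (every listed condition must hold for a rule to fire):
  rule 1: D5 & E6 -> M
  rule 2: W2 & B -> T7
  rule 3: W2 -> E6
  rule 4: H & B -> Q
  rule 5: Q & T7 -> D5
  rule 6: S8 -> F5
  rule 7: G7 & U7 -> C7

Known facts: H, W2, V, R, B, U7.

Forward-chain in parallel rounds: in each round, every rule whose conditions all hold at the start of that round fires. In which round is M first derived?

Round 1: rule 2 [W2 & B -> T7]; rule 3 [W2 -> E6]; rule 4 [H & B -> Q]. Adds T7, E6, Q.
Round 2: rule 5 [Q & T7 -> D5]. Adds D5.
Round 3: rule 1 [D5 & E6 -> M]. Adds M.
M first appears in round 3.

3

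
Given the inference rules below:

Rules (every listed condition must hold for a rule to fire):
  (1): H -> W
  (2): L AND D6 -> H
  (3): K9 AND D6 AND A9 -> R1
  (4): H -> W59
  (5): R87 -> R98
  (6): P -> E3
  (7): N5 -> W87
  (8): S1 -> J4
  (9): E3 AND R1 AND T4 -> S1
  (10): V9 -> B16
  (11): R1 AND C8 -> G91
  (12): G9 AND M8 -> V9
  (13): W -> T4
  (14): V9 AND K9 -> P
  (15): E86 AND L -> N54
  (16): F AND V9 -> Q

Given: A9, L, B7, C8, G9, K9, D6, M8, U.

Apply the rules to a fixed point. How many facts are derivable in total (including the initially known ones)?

Round 1: (2) [L AND D6 -> H]; (3) [K9 AND D6 AND A9 -> R1]; (12) [G9 AND M8 -> V9]. New: H, R1, V9.
Round 2: (1) [H -> W]; (4) [H -> W59]; (10) [V9 -> B16]; (11) [R1 AND C8 -> G91]; (14) [V9 AND K9 -> P]. New: W, W59, B16, G91, P.
Round 3: (6) [P -> E3]; (13) [W -> T4]. New: E3, T4.
Round 4: (9) [E3 AND R1 AND T4 -> S1]. New: S1.
Round 5: (8) [S1 -> J4]. New: J4.
Closure: {A9, B16, B7, C8, D6, E3, G9, G91, H, J4, K9, L, M8, P, R1, S1, T4, U, V9, W, W59} — 21 facts.

21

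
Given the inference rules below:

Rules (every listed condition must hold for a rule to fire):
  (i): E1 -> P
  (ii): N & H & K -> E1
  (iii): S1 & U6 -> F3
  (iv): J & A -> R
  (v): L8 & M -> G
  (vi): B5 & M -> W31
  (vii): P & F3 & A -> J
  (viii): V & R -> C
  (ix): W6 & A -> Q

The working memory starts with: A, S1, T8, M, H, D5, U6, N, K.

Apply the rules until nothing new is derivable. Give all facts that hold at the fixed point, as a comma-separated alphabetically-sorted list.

A, D5, E1, F3, H, J, K, M, N, P, R, S1, T8, U6

Round 1: (ii) [N & H & K -> E1]; (iii) [S1 & U6 -> F3]. New: E1, F3.
Round 2: (i) [E1 -> P]. New: P.
Round 3: (vii) [P & F3 & A -> J]. New: J.
Round 4: (iv) [J & A -> R]. New: R.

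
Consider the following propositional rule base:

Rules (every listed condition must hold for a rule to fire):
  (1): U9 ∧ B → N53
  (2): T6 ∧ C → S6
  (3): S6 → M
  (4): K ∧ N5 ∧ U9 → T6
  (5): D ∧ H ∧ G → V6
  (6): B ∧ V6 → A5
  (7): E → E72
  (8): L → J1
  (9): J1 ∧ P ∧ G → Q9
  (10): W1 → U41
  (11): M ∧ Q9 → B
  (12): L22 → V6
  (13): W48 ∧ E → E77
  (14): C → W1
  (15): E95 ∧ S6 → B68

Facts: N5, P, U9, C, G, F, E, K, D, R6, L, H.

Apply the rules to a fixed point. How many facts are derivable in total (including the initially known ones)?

24

Round 1 — (4), (5), (7), (8), (14), derive T6, V6, E72, J1, W1.
Round 2 — (2), (9), (10), derive S6, Q9, U41.
Round 3 — (3), derive M.
Round 4 — (11), derive B.
Round 5 — (1), (6), derive N53, A5.
Closure: {A5, B, C, D, E, E72, F, G, H, J1, K, L, M, N5, N53, P, Q9, R6, S6, T6, U41, U9, V6, W1} — 24 facts.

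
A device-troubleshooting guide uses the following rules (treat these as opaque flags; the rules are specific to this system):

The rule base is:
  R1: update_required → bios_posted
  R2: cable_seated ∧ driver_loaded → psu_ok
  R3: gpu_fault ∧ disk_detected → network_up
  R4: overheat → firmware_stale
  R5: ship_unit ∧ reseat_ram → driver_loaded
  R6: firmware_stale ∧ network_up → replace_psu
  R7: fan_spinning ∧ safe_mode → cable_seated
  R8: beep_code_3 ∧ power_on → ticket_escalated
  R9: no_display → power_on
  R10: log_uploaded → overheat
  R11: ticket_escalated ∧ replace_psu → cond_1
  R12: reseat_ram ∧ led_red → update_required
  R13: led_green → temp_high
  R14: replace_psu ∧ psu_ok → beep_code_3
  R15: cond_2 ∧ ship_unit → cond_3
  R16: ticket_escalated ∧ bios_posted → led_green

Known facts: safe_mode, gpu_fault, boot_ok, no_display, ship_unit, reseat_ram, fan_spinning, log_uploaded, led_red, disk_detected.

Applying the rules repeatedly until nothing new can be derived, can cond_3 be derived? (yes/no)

no

Round 1: R3 [gpu_fault ∧ disk_detected → network_up]; R5 [ship_unit ∧ reseat_ram → driver_loaded]; R7 [fan_spinning ∧ safe_mode → cable_seated]; R9 [no_display → power_on]; R10 [log_uploaded → overheat]; R12 [reseat_ram ∧ led_red → update_required]. New: network_up, driver_loaded, cable_seated, power_on, overheat, update_required.
Round 2: R1 [update_required → bios_posted]; R2 [cable_seated ∧ driver_loaded → psu_ok]; R4 [overheat → firmware_stale]. New: bios_posted, psu_ok, firmware_stale.
Round 3: R6 [firmware_stale ∧ network_up → replace_psu]. New: replace_psu.
Round 4: R14 [replace_psu ∧ psu_ok → beep_code_3]. New: beep_code_3.
Round 5: R8 [beep_code_3 ∧ power_on → ticket_escalated]. New: ticket_escalated.
Round 6: R11 [ticket_escalated ∧ replace_psu → cond_1]; R16 [ticket_escalated ∧ bios_posted → led_green]. New: cond_1, led_green.
Round 7: R13 [led_green → temp_high]. New: temp_high.
Fixed point reached. cond_3 is concluded only by R15; R15 needs cond_2 (never derived).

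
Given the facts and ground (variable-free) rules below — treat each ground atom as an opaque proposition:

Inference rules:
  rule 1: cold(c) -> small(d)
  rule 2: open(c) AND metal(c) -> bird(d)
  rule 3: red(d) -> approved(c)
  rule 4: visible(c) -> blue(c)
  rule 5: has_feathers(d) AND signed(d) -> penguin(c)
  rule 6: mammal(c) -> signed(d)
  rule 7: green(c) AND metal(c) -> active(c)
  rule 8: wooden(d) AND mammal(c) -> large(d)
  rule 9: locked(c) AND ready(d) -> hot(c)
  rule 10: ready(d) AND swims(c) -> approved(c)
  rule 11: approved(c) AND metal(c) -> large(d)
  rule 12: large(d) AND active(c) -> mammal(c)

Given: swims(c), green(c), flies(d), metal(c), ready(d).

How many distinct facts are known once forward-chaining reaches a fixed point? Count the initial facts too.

Round 1 — rule 7, rule 10, derive active(c), approved(c).
Round 2 — rule 11, derive large(d).
Round 3 — rule 12, derive mammal(c).
Round 4 — rule 6, derive signed(d).
Closure: {active(c), approved(c), flies(d), green(c), large(d), mammal(c), metal(c), ready(d), signed(d), swims(c)} — 10 facts.

10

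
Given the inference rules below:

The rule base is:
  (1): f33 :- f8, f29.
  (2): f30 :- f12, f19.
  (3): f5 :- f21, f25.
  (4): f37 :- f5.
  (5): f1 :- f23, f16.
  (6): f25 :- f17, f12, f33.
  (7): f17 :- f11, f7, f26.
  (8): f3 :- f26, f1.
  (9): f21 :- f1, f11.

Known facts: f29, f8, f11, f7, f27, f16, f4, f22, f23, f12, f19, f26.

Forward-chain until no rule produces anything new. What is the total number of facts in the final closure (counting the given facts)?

21

Round 1 — (1), (2), (5), (7), derive f33, f30, f1, f17.
Round 2 — (6), (8), (9), derive f25, f3, f21.
Round 3 — (3), derive f5.
Round 4 — (4), derive f37.
Closure: {f1, f11, f12, f16, f17, f19, f21, f22, f23, f25, f26, f27, f29, f3, f30, f33, f37, f4, f5, f7, f8} — 21 facts.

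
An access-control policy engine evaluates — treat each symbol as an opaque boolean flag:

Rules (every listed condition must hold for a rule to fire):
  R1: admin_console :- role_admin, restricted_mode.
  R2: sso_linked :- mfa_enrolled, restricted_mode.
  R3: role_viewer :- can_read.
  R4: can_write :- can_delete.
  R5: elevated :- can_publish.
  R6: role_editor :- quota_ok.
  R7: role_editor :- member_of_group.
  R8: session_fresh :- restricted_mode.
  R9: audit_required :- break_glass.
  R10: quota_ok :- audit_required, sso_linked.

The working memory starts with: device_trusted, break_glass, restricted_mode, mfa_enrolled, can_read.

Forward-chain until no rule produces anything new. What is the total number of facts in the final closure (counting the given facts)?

11

Round 1: R2 [sso_linked :- mfa_enrolled, restricted_mode.]; R3 [role_viewer :- can_read.]; R8 [session_fresh :- restricted_mode.]; R9 [audit_required :- break_glass.]. Adds sso_linked, role_viewer, session_fresh, audit_required.
Round 2: R10 [quota_ok :- audit_required, sso_linked.]. Adds quota_ok.
Round 3: R6 [role_editor :- quota_ok.]. Adds role_editor.
Closure: {audit_required, break_glass, can_read, device_trusted, mfa_enrolled, quota_ok, restricted_mode, role_editor, role_viewer, session_fresh, sso_linked} — 11 facts.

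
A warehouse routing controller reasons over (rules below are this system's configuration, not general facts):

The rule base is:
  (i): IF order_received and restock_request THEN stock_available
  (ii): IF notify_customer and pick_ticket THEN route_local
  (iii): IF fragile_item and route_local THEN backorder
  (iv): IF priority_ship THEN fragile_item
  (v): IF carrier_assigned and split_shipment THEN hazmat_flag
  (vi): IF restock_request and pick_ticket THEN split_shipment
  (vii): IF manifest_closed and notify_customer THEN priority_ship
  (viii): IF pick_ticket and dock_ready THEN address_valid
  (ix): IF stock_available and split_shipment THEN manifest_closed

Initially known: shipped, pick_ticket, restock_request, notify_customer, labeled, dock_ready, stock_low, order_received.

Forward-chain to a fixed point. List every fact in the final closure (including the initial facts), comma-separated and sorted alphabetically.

Round 1 — (i), (ii), (vi), (viii), derive stock_available, route_local, split_shipment, address_valid.
Round 2 — (ix), derive manifest_closed.
Round 3 — (vii), derive priority_ship.
Round 4 — (iv), derive fragile_item.
Round 5 — (iii), derive backorder.

address_valid, backorder, dock_ready, fragile_item, labeled, manifest_closed, notify_customer, order_received, pick_ticket, priority_ship, restock_request, route_local, shipped, split_shipment, stock_available, stock_low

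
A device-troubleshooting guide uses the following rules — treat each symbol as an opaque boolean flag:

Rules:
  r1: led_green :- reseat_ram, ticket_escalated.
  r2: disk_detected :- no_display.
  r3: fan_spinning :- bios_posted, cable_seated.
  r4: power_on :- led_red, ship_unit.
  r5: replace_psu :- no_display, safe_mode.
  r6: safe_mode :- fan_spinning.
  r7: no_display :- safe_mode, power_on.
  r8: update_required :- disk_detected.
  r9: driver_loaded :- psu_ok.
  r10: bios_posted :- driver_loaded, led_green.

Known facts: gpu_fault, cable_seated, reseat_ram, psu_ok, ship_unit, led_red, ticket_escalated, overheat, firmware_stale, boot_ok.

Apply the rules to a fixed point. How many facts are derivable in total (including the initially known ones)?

Round 1 — r1, r4, r9, derive led_green, power_on, driver_loaded.
Round 2 — r10, derive bios_posted.
Round 3 — r3, derive fan_spinning.
Round 4 — r6, derive safe_mode.
Round 5 — r7, derive no_display.
Round 6 — r2, r5, derive disk_detected, replace_psu.
Round 7 — r8, derive update_required.
Closure: {bios_posted, boot_ok, cable_seated, disk_detected, driver_loaded, fan_spinning, firmware_stale, gpu_fault, led_green, led_red, no_display, overheat, power_on, psu_ok, replace_psu, reseat_ram, safe_mode, ship_unit, ticket_escalated, update_required} — 20 facts.

20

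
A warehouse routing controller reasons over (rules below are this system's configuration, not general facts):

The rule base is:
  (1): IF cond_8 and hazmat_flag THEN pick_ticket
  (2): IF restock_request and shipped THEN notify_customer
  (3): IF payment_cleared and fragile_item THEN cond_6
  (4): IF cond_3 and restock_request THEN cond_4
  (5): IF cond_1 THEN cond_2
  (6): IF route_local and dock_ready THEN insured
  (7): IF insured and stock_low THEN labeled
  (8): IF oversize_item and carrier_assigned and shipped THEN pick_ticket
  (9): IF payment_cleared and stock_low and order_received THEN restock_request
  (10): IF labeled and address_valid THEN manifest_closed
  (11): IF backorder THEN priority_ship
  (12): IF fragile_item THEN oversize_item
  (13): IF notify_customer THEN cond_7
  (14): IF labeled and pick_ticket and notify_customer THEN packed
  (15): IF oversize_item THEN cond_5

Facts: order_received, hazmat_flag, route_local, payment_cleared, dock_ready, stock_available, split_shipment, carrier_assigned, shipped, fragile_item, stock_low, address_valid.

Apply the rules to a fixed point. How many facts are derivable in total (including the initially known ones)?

23

Round 1: (3) [IF payment_cleared and fragile_item THEN cond_6]; (6) [IF route_local and dock_ready THEN insured]; (9) [IF payment_cleared and stock_low and order_received THEN restock_request]; (12) [IF fragile_item THEN oversize_item]. Adds cond_6, insured, restock_request, oversize_item.
Round 2: (2) [IF restock_request and shipped THEN notify_customer]; (7) [IF insured and stock_low THEN labeled]; (8) [IF oversize_item and carrier_assigned and shipped THEN pick_ticket]; (15) [IF oversize_item THEN cond_5]. Adds notify_customer, labeled, pick_ticket, cond_5.
Round 3: (10) [IF labeled and address_valid THEN manifest_closed]; (13) [IF notify_customer THEN cond_7]; (14) [IF labeled and pick_ticket and notify_customer THEN packed]. Adds manifest_closed, cond_7, packed.
Closure: {address_valid, carrier_assigned, cond_5, cond_6, cond_7, dock_ready, fragile_item, hazmat_flag, insured, labeled, manifest_closed, notify_customer, order_received, oversize_item, packed, payment_cleared, pick_ticket, restock_request, route_local, shipped, split_shipment, stock_available, stock_low} — 23 facts.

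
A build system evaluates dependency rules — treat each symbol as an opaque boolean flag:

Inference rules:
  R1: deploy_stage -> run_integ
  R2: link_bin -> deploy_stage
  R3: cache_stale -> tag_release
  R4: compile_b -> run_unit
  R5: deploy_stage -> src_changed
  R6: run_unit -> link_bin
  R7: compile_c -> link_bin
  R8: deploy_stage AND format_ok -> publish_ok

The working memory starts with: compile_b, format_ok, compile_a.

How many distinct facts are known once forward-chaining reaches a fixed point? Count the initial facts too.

9

[1] R4 [compile_b -> run_unit]. ⇒ new: run_unit.
[2] R6 [run_unit -> link_bin]. ⇒ new: link_bin.
[3] R2 [link_bin -> deploy_stage]. ⇒ new: deploy_stage.
[4] R1 [deploy_stage -> run_integ]; R5 [deploy_stage -> src_changed]; R8 [deploy_stage AND format_ok -> publish_ok]. ⇒ new: run_integ, src_changed, publish_ok.
Closure: {compile_a, compile_b, deploy_stage, format_ok, link_bin, publish_ok, run_integ, run_unit, src_changed} — 9 facts.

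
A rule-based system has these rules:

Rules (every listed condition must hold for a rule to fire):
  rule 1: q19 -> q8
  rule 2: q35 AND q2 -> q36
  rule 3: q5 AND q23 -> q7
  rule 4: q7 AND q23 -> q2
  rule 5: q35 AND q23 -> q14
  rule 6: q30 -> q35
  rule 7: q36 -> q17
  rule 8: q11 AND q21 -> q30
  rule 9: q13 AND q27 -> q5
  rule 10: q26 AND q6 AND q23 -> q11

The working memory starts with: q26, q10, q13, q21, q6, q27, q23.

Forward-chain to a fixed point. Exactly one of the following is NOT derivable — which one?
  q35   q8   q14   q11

Round 1: rule 9 [q13 AND q27 -> q5]; rule 10 [q26 AND q6 AND q23 -> q11]. New: q5, q11.
Round 2: rule 3 [q5 AND q23 -> q7]; rule 8 [q11 AND q21 -> q30]. New: q7, q30.
Round 3: rule 4 [q7 AND q23 -> q2]; rule 6 [q30 -> q35]. New: q2, q35.
Round 4: rule 2 [q35 AND q2 -> q36]; rule 5 [q35 AND q23 -> q14]. New: q36, q14.
Round 5: rule 7 [q36 -> q17]. New: q17.
Derived: q35 (round 3), q11 (round 1), q14 (round 4). q8 never appears in any round.

q8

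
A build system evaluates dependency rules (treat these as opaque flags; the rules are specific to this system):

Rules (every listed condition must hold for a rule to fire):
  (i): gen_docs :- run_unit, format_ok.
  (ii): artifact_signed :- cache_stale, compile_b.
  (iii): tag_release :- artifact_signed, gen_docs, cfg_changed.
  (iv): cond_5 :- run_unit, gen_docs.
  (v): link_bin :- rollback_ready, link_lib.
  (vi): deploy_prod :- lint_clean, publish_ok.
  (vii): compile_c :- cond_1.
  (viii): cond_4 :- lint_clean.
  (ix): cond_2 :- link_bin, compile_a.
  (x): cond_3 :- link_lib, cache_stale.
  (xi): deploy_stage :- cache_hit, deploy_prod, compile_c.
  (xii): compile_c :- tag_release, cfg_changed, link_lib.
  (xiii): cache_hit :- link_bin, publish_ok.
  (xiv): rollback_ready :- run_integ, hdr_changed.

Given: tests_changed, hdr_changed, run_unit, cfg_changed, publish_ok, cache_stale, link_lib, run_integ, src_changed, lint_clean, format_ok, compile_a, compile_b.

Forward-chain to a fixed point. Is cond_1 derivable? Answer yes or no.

Round 1 fires (i), (ii), (vi), (viii), (x), (xiv), giving gen_docs, artifact_signed, deploy_prod, cond_4, cond_3, rollback_ready.
Round 2 fires (iii), (iv), (v), giving tag_release, cond_5, link_bin.
Round 3 fires (ix), (xii), (xiii), giving cond_2, compile_c, cache_hit.
Round 4 fires (xi), giving deploy_stage.
Fixed point reached. No rule has cond_1 as a consequent, and it is not given.

no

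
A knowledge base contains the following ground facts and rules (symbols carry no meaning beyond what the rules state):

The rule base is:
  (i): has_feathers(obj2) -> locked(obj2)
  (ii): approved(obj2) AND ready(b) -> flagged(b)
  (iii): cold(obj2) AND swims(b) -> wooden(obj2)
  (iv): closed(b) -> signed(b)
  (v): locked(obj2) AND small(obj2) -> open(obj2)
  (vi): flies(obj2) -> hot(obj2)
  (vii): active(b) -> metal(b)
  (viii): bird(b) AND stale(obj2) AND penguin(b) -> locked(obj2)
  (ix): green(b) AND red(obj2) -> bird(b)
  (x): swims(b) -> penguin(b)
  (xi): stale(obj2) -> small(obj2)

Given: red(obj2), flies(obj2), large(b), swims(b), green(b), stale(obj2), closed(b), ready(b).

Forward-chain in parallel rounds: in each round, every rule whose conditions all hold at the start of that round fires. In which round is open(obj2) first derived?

3

Round 1 — (iv), (vi), (ix), (x), (xi), derive signed(b), hot(obj2), bird(b), penguin(b), small(obj2).
Round 2 — (viii), derive locked(obj2).
Round 3 — (v), derive open(obj2).
open(obj2) first appears in round 3.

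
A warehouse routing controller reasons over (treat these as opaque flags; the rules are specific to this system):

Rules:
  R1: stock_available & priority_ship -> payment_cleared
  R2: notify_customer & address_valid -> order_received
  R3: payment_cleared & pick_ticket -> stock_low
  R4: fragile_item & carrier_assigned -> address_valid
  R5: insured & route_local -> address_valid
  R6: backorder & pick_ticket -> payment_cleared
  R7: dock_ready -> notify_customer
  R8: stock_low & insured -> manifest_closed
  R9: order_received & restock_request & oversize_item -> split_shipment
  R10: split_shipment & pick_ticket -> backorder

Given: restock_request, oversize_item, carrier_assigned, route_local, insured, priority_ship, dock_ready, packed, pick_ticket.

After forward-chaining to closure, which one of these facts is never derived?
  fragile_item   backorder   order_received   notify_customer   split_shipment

fragile_item

Round 1: R5 [insured & route_local -> address_valid]; R7 [dock_ready -> notify_customer]. Adds address_valid, notify_customer.
Round 2: R2 [notify_customer & address_valid -> order_received]. Adds order_received.
Round 3: R9 [order_received & restock_request & oversize_item -> split_shipment]. Adds split_shipment.
Round 4: R10 [split_shipment & pick_ticket -> backorder]. Adds backorder.
Round 5: R6 [backorder & pick_ticket -> payment_cleared]. Adds payment_cleared.
Round 6: R3 [payment_cleared & pick_ticket -> stock_low]. Adds stock_low.
Round 7: R8 [stock_low & insured -> manifest_closed]. Adds manifest_closed.
Derived: split_shipment (round 3), order_received (round 2), notify_customer (round 1), backorder (round 4). fragile_item never appears in any round.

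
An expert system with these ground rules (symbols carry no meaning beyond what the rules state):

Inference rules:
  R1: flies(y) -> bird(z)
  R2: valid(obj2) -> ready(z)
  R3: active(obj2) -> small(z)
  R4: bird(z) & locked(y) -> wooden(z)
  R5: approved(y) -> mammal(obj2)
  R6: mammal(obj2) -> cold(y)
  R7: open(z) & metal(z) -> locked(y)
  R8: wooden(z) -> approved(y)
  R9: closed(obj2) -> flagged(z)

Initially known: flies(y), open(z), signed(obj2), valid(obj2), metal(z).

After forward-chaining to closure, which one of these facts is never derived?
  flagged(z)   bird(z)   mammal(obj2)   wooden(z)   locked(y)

flagged(z)

Round 1 — R1, R2, R7, derive bird(z), ready(z), locked(y).
Round 2 — R4, derive wooden(z).
Round 3 — R8, derive approved(y).
Round 4 — R5, derive mammal(obj2).
Round 5 — R6, derive cold(y).
Derived: bird(z) (round 1), wooden(z) (round 2), mammal(obj2) (round 4), locked(y) (round 1). flagged(z) never appears in any round.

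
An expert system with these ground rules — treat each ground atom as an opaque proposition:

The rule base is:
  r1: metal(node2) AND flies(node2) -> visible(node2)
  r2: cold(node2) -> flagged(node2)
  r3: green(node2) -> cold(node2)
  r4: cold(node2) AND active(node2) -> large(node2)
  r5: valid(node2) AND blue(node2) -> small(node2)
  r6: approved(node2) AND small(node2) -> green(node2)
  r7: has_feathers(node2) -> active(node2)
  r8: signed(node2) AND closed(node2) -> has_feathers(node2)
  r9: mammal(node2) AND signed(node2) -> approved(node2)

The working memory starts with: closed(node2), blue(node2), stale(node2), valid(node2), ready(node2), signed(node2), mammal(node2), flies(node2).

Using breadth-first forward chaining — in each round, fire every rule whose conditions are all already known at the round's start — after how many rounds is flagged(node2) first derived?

4

Round 1 — r5, r8, r9, derive small(node2), has_feathers(node2), approved(node2).
Round 2 — r6, r7, derive green(node2), active(node2).
Round 3 — r3, derive cold(node2).
Round 4 — r2, r4, derive flagged(node2), large(node2).
flagged(node2) first appears in round 4.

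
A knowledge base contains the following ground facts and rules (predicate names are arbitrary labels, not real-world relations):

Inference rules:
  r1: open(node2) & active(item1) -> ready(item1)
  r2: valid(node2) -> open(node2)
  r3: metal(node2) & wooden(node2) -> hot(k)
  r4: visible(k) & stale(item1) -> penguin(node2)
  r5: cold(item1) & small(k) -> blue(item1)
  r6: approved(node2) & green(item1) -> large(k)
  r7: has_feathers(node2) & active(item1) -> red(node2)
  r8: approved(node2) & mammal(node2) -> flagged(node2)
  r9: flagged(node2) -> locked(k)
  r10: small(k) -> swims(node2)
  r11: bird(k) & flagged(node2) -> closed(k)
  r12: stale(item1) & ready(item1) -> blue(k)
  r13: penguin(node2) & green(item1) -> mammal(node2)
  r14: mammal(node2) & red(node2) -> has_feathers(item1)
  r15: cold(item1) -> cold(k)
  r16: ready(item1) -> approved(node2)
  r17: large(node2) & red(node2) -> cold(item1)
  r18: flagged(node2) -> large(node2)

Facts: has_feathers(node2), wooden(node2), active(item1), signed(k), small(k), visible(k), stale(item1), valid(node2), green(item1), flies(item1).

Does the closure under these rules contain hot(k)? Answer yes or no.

no

Round 1: r2 [valid(node2) -> open(node2)]; r4 [visible(k) & stale(item1) -> penguin(node2)]; r7 [has_feathers(node2) & active(item1) -> red(node2)]; r10 [small(k) -> swims(node2)]. New: open(node2), penguin(node2), red(node2), swims(node2).
Round 2: r1 [open(node2) & active(item1) -> ready(item1)]; r13 [penguin(node2) & green(item1) -> mammal(node2)]. New: ready(item1), mammal(node2).
Round 3: r12 [stale(item1) & ready(item1) -> blue(k)]; r14 [mammal(node2) & red(node2) -> has_feathers(item1)]; r16 [ready(item1) -> approved(node2)]. New: blue(k), has_feathers(item1), approved(node2).
Round 4: r6 [approved(node2) & green(item1) -> large(k)]; r8 [approved(node2) & mammal(node2) -> flagged(node2)]. New: large(k), flagged(node2).
Round 5: r9 [flagged(node2) -> locked(k)]; r18 [flagged(node2) -> large(node2)]. New: locked(k), large(node2).
Round 6: r17 [large(node2) & red(node2) -> cold(item1)]. New: cold(item1).
Round 7: r5 [cold(item1) & small(k) -> blue(item1)]; r15 [cold(item1) -> cold(k)]. New: blue(item1), cold(k).
Fixed point reached. hot(k) is concluded only by r3; r3 needs metal(node2) (never derived).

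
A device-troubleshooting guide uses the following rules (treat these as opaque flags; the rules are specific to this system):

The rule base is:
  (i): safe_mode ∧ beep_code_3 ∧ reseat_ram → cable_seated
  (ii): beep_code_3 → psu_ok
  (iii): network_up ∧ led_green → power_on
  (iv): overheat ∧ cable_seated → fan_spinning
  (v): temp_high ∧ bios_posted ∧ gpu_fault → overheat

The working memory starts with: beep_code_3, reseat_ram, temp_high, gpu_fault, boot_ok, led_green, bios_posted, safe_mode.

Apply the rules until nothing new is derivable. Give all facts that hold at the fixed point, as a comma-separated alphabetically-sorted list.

Round 1 — (i), (ii), (v), derive cable_seated, psu_ok, overheat.
Round 2 — (iv), derive fan_spinning.

beep_code_3, bios_posted, boot_ok, cable_seated, fan_spinning, gpu_fault, led_green, overheat, psu_ok, reseat_ram, safe_mode, temp_high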